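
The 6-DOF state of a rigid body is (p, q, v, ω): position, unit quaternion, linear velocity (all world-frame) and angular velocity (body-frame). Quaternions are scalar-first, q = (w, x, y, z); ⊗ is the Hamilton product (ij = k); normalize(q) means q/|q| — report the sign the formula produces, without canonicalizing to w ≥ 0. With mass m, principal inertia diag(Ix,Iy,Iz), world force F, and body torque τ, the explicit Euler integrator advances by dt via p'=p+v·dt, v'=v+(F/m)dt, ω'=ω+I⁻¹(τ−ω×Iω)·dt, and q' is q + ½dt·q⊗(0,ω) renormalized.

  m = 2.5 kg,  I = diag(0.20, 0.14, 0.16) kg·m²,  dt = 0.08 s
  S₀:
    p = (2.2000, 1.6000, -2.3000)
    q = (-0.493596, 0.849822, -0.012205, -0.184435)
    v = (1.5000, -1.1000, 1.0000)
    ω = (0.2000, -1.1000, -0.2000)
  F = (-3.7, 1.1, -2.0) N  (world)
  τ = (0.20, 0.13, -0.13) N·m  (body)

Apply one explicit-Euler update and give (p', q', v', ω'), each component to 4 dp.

p' = (2.3200, 1.5120, -2.2200)
q' = (-0.5019, 0.8370, 0.0148, -0.2176)
v' = (1.3816, -1.0648, 0.9360)
ω' = (0.2782, -1.0248, -0.2716)

a = F/m = (-1.4800, 0.4400, -0.8000)
new position p' = (2.3200, 1.5120, -2.2200)
v + (F/m)dt = (1.3816, -1.0648, 0.9360)
gyro term ω×Iω = (0.0044, -0.0016, 0.0132)
angular accel α = (0.9780, 0.9400, -0.8950)
ω + α·dt = (0.2782, -1.0248, -0.2716)
q⊗(0,ω) = (-0.2202769, -0.2991567, 0.6760330, -0.8336440)
q + ½dt·q⊗(0,ω), renormalized = (-0.5019, 0.8370, 0.0148, -0.2176)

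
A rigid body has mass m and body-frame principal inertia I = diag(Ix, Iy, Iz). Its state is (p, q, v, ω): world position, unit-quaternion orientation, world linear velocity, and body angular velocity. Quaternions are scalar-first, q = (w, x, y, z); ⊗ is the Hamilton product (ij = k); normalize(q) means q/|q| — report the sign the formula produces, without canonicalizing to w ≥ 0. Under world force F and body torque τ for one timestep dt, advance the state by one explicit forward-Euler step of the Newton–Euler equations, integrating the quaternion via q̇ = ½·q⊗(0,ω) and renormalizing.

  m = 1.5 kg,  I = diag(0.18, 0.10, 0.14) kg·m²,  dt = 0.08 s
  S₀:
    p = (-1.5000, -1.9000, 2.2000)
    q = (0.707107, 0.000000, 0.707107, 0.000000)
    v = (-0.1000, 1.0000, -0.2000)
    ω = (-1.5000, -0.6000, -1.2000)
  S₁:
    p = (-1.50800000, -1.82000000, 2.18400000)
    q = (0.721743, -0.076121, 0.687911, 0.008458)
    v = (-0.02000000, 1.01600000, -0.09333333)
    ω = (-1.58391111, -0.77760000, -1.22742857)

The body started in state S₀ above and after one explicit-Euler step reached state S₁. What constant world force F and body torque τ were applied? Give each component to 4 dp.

F = (1.5000, 0.3000, 2.0000)
τ = (-0.1600, -0.1500, -0.1200)

Δv = v₁−v₀ = (0.08000000, 0.01600000, 0.10666667)
applied force F = (1.5000, 0.3000, 2.0000)
Δω = ω₁−ω₀ = (-0.08391111, -0.17760000, -0.02742857)
gyro term ω₀×Iω₀ = (0.0288, 0.0720, -0.0720)
applied torque τ = (-0.1600, -0.1500, -0.1200)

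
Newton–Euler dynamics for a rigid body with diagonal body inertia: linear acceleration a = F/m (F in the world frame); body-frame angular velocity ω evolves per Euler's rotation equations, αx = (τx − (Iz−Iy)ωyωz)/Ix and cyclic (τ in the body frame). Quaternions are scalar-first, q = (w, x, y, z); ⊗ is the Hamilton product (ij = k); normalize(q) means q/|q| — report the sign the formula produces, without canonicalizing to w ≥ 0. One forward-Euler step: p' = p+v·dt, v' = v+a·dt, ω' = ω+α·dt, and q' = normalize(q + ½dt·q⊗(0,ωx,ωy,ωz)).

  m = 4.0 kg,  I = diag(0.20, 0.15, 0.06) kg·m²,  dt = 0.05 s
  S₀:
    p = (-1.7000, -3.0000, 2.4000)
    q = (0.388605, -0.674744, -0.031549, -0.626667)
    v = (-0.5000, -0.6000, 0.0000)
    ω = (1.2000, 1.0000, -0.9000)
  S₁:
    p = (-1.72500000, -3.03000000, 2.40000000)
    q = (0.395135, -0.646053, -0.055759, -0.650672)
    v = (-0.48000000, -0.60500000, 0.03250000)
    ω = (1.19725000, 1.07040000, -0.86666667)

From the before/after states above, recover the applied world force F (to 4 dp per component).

F = (1.6000, -0.4000, 2.6000)

velocity change Δv = (0.02000000, -0.00500000, 0.03250000)
m·(v₁−v₀)/dt = (1.6000, -0.4000, 2.6000)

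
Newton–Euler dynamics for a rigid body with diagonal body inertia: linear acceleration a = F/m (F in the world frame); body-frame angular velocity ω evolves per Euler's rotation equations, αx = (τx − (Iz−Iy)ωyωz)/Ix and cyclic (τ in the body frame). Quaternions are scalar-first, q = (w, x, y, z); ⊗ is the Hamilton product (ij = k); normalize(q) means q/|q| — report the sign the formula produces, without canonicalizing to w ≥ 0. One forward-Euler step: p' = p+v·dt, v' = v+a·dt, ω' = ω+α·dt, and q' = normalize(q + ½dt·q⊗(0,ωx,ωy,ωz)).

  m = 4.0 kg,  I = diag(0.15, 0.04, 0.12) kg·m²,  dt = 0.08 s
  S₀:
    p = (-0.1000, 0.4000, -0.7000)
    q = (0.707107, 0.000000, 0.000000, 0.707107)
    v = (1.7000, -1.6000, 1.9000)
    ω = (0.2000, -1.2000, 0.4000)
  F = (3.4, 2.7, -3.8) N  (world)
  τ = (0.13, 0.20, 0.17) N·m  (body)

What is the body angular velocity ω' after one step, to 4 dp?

ω' = (0.2898, -0.8048, 0.4957)

(τ − ω×Iω)/I = (1.1227, 4.9400, 1.1967)
new body rate ω' = (0.2898, -0.8048, 0.4957)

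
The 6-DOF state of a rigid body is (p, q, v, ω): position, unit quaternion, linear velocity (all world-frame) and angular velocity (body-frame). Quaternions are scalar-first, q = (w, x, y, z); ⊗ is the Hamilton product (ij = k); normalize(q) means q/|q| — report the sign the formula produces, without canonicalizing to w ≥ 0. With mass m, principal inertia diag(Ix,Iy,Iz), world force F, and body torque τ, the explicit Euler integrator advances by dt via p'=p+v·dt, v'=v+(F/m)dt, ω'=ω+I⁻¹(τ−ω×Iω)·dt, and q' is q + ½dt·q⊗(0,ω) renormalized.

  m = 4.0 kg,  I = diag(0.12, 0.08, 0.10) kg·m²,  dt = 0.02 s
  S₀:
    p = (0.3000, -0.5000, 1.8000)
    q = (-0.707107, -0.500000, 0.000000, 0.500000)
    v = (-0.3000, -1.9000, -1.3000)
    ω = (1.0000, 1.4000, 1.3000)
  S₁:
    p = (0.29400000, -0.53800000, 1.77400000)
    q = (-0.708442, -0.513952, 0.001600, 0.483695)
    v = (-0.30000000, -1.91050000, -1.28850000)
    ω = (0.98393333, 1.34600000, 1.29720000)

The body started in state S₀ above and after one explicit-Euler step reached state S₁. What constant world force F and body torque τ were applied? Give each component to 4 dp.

v₁ − v₀ = (0.00000000, -0.01050000, 0.01150000)
applied force F = (0.0000, -2.1000, 2.3000)
ω₁ − ω₀ = (-0.01606667, -0.05400000, -0.00280000)
precession coupling = (0.0364, 0.0260, -0.0560)
I·α + gyro = (-0.0600, -0.1900, -0.0700)

F = (0.0000, -2.1000, 2.3000)
τ = (-0.0600, -0.1900, -0.0700)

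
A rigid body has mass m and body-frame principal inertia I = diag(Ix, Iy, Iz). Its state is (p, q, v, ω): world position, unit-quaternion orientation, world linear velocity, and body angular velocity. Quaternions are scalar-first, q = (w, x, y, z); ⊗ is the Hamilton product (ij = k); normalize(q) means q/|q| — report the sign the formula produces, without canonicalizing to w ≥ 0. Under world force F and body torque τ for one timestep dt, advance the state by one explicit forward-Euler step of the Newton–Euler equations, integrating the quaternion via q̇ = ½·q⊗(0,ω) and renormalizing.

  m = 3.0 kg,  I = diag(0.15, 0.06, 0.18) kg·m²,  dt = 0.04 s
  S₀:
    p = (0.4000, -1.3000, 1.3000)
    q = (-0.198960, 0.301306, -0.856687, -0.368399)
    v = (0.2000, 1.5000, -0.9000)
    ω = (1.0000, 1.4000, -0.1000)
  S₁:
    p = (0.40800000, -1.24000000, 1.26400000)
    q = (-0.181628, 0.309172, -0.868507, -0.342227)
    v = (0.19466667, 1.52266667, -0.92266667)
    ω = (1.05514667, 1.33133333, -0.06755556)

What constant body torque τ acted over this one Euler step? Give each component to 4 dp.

rate change Δω = (0.05514667, -0.06866667, 0.03244444)
applied torque τ = (0.1900, -0.1000, 0.0200)

τ = (0.1900, -0.1000, 0.0200)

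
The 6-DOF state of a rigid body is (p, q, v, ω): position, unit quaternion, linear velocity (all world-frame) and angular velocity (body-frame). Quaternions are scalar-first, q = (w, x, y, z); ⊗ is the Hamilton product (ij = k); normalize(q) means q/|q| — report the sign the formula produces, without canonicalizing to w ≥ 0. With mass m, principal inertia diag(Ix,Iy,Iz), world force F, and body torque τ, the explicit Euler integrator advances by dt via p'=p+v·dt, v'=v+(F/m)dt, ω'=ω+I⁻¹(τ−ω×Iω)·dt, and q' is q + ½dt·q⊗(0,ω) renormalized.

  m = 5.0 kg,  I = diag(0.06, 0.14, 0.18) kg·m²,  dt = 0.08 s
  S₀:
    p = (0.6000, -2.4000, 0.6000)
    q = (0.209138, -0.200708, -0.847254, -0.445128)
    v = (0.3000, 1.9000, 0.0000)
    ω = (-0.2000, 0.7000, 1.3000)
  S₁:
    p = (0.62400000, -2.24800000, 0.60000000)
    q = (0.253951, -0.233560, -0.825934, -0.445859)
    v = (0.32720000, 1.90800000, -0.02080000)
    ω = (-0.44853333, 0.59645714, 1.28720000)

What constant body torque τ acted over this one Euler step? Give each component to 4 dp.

τ = (-0.1500, -0.1500, -0.0400)

ω₁ − ω₀ = (-0.24853333, -0.10354286, -0.01280000)
gyro term ω₀×Iω₀ = (0.0364, 0.0312, -0.0112)
τ = I·(Δω/dt) + ω₀×(Iω₀) = (-0.1500, -0.1500, -0.0400)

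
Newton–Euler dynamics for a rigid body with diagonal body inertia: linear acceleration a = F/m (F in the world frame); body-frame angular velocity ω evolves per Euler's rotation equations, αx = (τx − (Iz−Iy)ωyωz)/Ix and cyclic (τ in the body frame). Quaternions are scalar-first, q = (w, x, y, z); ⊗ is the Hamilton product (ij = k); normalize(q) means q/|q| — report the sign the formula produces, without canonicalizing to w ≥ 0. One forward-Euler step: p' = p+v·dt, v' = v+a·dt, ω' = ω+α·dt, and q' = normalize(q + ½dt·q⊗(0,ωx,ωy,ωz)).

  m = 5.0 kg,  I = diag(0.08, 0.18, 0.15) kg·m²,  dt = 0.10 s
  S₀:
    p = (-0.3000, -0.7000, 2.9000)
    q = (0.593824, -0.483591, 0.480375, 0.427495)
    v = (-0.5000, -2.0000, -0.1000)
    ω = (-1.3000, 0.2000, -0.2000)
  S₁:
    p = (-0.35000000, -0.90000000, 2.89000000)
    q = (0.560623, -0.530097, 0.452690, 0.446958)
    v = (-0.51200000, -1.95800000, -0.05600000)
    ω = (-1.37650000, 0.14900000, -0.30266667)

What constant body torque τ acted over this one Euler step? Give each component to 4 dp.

rate change Δω = (-0.07650000, -0.05100000, -0.10266667)
ω₀×(Iω₀) = (0.0012, -0.0182, -0.0260)
applied torque τ = (-0.0600, -0.1100, -0.1800)

τ = (-0.0600, -0.1100, -0.1800)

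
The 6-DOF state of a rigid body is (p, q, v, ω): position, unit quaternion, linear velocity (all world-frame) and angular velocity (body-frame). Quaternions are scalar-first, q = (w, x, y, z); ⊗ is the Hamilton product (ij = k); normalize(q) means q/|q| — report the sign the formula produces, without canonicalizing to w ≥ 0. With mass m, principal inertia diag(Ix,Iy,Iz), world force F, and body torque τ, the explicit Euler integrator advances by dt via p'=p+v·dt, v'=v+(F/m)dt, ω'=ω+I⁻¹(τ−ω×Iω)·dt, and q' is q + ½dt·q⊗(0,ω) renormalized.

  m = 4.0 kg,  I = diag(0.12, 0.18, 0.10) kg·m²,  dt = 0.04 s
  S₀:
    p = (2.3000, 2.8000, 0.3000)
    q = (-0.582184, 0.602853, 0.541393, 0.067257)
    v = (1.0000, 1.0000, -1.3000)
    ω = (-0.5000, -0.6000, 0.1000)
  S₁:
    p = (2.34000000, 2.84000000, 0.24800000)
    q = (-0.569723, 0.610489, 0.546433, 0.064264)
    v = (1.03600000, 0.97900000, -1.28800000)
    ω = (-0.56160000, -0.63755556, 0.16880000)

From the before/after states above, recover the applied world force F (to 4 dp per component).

F = (3.6000, -2.1000, 1.2000)

Δv = v₁−v₀ = (0.03600000, -0.02100000, 0.01200000)
F = m·Δv/dt = (3.6000, -2.1000, 1.2000)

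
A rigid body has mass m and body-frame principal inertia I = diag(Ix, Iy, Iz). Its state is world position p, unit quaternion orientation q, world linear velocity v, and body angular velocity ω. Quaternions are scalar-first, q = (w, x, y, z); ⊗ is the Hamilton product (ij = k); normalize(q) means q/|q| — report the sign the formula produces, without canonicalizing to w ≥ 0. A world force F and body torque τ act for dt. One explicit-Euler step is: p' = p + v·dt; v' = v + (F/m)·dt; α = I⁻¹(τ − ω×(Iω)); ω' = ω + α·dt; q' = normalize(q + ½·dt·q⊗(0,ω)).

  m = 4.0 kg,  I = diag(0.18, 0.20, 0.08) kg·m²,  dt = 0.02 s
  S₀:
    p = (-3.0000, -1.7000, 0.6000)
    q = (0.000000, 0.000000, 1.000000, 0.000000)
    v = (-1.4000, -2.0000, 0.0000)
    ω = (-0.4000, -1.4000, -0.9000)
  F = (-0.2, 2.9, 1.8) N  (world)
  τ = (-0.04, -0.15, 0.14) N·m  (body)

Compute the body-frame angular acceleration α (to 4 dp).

α = (0.6178, -0.9300, 1.6100)

gyro term ω×Iω = (-0.1512, 0.0360, 0.0112)
angular accel α = (0.6178, -0.9300, 1.6100)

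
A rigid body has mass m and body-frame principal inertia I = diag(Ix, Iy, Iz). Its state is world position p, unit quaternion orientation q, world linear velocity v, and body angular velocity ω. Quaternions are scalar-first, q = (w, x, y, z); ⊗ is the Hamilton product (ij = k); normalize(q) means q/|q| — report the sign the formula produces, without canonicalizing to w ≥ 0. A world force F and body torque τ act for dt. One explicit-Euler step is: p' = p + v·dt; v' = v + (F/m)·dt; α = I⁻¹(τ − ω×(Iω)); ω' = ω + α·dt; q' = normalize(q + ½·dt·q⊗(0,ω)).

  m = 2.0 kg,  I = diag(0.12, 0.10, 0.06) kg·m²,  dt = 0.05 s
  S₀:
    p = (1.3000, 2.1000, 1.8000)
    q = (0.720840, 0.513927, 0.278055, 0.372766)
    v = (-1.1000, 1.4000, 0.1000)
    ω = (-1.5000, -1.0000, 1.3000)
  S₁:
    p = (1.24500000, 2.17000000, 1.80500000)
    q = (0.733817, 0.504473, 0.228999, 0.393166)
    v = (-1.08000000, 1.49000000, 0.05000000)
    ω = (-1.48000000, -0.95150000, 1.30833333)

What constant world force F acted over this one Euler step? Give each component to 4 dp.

Δv = v₁−v₀ = (0.02000000, 0.09000000, -0.05000000)
applied force F = (0.8000, 3.6000, -2.0000)

F = (0.8000, 3.6000, -2.0000)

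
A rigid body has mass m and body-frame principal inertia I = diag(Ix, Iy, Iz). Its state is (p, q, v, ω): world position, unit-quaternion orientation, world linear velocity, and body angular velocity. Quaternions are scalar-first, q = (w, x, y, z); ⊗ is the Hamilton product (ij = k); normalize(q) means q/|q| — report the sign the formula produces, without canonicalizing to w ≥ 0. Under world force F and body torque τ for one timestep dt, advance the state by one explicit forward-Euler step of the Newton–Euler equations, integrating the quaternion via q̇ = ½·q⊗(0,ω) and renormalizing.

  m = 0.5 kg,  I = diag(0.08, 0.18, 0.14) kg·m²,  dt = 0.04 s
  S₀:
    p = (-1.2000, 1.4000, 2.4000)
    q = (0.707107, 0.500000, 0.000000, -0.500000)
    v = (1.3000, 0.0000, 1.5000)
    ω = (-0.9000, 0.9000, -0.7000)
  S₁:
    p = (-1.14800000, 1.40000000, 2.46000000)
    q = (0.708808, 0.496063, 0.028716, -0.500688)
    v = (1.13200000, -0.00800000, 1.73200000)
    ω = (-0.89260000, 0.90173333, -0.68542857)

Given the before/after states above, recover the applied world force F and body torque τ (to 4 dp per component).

F = (-2.1000, -0.1000, 2.9000)
τ = (0.0400, -0.0300, -0.0300)

v₁ − v₀ = (-0.16800000, -0.00800000, 0.23200000)
F = m·Δv/dt = (-2.1000, -0.1000, 2.9000)
rate change Δω = (0.00740000, 0.00173333, 0.01457143)
precession coupling = (0.0252, -0.0378, -0.0810)
I·α + gyro = (0.0400, -0.0300, -0.0300)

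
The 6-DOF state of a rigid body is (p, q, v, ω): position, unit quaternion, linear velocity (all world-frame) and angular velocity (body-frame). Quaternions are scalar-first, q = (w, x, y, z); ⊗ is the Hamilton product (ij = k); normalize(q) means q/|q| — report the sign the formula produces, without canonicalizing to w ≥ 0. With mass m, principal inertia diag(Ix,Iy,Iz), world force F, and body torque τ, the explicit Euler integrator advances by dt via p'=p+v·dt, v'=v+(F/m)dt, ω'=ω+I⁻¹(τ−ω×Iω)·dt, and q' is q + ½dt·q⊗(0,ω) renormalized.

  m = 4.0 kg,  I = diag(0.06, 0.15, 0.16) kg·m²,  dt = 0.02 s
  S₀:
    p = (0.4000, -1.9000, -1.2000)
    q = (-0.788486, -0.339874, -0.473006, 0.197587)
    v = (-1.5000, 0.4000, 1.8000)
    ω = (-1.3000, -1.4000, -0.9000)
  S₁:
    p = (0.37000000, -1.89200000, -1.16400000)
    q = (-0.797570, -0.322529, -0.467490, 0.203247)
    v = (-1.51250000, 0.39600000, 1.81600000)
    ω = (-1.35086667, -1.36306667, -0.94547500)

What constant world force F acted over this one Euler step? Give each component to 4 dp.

F = (-2.5000, -0.8000, 3.2000)

v₁ − v₀ = (-0.01250000, -0.00400000, 0.01600000)
applied force F = (-2.5000, -0.8000, 3.2000)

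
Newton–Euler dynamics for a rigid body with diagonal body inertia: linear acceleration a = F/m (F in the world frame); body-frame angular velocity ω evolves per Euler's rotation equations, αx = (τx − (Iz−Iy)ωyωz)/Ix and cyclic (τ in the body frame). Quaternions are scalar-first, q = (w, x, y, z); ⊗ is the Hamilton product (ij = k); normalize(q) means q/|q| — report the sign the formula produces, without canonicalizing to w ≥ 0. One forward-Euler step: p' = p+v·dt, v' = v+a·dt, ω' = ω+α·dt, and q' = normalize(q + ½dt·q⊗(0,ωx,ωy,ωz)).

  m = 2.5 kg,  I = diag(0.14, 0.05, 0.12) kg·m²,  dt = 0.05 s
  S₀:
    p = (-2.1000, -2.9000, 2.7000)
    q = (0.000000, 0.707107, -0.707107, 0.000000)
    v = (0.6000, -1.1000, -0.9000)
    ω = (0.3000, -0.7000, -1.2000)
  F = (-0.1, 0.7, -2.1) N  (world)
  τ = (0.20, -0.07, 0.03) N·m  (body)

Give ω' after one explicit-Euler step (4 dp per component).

ω' = (0.3504, -0.7628, -1.1954)

precession coupling ω×(Iω) = (0.0588, -0.0072, 0.0189)
angular accel α = (1.0086, -1.2560, 0.0925)
ω' = ω + α·dt = (0.3504, -0.7628, -1.1954)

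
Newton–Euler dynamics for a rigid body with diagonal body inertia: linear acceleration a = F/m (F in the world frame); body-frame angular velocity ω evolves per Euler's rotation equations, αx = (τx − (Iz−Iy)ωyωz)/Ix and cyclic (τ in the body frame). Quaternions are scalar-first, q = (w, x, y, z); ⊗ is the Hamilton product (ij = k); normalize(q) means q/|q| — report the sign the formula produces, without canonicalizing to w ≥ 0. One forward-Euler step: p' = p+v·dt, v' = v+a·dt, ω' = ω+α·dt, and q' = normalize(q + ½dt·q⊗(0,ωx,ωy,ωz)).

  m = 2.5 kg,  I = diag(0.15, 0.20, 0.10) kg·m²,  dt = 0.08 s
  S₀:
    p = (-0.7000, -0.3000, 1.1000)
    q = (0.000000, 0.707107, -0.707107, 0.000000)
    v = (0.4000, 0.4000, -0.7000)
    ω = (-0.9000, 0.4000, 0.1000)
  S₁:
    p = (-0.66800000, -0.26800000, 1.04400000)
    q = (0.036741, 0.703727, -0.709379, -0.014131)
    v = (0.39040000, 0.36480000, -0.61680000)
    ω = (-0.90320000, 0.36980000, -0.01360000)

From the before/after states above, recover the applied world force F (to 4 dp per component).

F = (-0.3000, -1.1000, 2.6000)

Δv = v₁−v₀ = (-0.00960000, -0.03520000, 0.08320000)
applied force F = (-0.3000, -1.1000, 2.6000)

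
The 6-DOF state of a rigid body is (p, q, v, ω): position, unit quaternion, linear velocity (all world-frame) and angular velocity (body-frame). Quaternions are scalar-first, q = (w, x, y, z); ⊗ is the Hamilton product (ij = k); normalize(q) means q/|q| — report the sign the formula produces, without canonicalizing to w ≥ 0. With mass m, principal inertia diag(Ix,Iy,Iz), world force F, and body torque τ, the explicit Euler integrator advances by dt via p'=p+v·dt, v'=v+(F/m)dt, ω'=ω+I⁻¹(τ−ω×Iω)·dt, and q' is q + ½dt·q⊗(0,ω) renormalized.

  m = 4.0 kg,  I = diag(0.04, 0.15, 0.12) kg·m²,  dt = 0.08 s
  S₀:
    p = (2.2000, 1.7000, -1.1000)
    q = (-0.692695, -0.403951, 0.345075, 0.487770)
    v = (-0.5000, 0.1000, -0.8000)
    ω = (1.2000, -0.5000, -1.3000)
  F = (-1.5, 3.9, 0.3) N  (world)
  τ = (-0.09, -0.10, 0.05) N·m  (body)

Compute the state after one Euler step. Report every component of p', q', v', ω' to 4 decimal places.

gyro term ω×Iω = (-0.0195, 0.1248, -0.0660)
α = I⁻¹(τ − ω×Iω) = (-1.7625, -1.4987, 0.9667)
new body rate ω' = (1.0590, -0.6199, -1.2227)
2q̇ = q⊗(0,ω) = (1.2913797, -1.0359465, 0.4065352, 0.6883890)
updated quaternion q' = (-0.6393, -0.4442, 0.3604, 0.5139)
new position p' = (2.1600, 1.7080, -1.1640)
new velocity v' = (-0.5300, 0.1780, -0.7940)

p' = (2.1600, 1.7080, -1.1640)
q' = (-0.6393, -0.4442, 0.3604, 0.5139)
v' = (-0.5300, 0.1780, -0.7940)
ω' = (1.0590, -0.6199, -1.2227)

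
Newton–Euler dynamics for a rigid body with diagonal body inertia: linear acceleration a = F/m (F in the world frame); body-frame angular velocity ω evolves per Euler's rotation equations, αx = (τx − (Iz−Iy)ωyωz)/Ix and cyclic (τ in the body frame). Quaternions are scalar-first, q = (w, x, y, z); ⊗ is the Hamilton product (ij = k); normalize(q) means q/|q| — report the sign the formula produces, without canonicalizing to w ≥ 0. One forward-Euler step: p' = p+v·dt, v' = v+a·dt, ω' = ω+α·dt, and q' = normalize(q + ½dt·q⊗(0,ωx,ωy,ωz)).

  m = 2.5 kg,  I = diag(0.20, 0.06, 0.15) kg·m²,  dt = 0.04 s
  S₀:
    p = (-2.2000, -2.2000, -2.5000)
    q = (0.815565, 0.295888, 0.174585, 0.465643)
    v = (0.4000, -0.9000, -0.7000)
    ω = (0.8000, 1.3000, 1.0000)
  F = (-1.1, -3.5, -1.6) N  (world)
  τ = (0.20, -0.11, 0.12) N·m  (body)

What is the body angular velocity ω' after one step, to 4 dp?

precession coupling ω×(Iω) = (0.1170, 0.0400, -0.1456)
(τ − ω×Iω)/I = (0.4150, -2.5000, 1.7707)
ω' = ω + α·dt = (0.8166, 1.2000, 1.0708)

ω' = (0.8166, 1.2000, 1.0708)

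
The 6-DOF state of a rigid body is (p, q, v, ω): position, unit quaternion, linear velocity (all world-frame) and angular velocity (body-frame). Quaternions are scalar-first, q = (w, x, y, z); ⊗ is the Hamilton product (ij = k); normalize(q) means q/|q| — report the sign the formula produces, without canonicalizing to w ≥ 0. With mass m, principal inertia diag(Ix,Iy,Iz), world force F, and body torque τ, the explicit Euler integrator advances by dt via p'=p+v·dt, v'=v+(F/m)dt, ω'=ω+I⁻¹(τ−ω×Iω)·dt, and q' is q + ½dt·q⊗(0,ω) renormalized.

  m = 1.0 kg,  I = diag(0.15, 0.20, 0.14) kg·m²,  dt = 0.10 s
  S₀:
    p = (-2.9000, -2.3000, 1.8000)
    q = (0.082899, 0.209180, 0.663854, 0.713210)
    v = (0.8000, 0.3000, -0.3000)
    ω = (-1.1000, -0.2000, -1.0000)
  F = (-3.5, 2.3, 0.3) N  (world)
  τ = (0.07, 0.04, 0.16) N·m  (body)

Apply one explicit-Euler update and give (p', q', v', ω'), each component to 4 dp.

p' = (-2.8200, -2.2700, 1.7700)
q' = (0.1363, 0.1781, 0.6325, 0.7414)
v' = (0.4500, 0.5300, -0.2700)
ω' = (-1.0453, -0.1855, -0.8936)

precession coupling ω×(Iω) = (-0.0120, 0.0110, 0.0110)
(τ − ω×Iω)/I = (0.5467, 0.1450, 1.0643)
new body rate ω' = (-1.0453, -0.1855, -0.8936)
2q̇ = q⊗(0,ω) = (1.0760788, -0.6124009, -0.5919308, 0.6055044)
updated quaternion q' = (0.1363, 0.1781, 0.6325, 0.7414)
a = (-3.5000, 2.3000, 0.3000)
p + v·dt = (-2.8200, -2.2700, 1.7700)
v' = v + a·dt = (0.4500, 0.5300, -0.2700)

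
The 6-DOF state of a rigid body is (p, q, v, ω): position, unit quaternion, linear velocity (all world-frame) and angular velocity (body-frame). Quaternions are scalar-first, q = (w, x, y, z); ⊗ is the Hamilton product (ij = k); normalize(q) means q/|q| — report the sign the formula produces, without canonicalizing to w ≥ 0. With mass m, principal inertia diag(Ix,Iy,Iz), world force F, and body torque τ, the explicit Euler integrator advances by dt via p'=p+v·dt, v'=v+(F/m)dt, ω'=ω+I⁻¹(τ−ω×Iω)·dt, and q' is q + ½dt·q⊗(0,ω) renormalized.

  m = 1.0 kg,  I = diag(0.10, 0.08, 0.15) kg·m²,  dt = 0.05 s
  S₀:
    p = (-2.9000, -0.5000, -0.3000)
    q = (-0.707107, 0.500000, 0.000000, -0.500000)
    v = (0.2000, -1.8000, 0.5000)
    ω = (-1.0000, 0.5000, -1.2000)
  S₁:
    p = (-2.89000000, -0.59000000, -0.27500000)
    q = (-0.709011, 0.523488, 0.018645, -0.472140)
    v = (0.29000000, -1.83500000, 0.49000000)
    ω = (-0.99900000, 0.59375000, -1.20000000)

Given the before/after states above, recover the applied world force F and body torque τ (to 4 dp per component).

F = (1.8000, -0.7000, -0.2000)
τ = (-0.0400, 0.0900, 0.0100)

rate change Δω = (0.00100000, 0.09375000, 0.00000000)
I·α + gyro = (-0.0400, 0.0900, 0.0100)
velocity change Δv = (0.09000000, -0.03500000, -0.01000000)
applied force F = (1.8000, -0.7000, -0.2000)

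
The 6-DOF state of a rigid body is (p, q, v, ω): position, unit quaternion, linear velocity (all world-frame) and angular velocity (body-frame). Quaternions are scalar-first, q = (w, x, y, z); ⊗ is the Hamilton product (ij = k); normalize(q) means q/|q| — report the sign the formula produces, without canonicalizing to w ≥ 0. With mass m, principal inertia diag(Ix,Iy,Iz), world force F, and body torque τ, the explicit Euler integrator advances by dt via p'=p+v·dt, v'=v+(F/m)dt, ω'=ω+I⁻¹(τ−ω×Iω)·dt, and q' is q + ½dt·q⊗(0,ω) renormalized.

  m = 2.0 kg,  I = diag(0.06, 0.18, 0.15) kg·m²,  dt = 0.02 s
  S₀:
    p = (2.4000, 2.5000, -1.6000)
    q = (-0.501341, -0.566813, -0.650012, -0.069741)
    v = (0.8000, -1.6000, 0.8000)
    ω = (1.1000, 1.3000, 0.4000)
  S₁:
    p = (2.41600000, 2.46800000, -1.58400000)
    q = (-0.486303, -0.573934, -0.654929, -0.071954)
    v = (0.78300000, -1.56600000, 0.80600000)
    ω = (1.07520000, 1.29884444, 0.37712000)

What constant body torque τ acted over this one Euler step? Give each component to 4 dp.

Δω = ω₁−ω₀ = (-0.02480000, -0.00115556, -0.02288000)
applied torque τ = (-0.0900, -0.0500, 0.0000)

τ = (-0.0900, -0.0500, 0.0000)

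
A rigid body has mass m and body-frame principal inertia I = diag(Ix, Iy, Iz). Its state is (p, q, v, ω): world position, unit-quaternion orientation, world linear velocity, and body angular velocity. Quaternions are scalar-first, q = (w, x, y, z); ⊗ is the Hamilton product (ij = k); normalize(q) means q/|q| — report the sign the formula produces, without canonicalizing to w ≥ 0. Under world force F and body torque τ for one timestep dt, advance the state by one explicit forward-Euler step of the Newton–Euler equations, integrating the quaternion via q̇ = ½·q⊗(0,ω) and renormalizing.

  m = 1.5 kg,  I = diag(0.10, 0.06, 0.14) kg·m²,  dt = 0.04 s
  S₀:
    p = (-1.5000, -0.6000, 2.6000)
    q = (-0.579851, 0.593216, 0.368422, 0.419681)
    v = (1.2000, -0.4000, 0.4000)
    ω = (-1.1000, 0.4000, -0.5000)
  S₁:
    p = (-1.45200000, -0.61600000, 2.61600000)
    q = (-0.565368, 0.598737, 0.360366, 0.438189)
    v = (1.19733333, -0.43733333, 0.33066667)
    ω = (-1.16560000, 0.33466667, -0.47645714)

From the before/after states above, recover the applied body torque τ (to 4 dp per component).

Δω = ω₁−ω₀ = (-0.06560000, -0.06533333, 0.02354286)
applied torque τ = (-0.1800, -0.1200, 0.1000)

τ = (-0.1800, -0.1200, 0.1000)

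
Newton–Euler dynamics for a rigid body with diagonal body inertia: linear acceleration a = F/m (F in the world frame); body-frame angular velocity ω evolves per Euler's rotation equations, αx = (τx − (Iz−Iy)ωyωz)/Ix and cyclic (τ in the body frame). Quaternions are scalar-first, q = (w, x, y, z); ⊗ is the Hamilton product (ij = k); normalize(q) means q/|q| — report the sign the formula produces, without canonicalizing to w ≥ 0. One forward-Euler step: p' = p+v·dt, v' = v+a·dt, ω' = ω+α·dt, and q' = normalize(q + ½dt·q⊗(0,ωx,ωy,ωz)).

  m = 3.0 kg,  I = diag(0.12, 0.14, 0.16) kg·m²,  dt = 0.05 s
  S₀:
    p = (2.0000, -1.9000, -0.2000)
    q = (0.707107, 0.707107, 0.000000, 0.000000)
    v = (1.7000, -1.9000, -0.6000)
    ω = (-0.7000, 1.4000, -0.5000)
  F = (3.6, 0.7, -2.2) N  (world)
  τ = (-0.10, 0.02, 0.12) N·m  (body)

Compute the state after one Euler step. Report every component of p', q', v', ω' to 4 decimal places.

angular accel α = (-0.7167, 0.2429, 0.8725)
new body rate ω' = (-0.7358, 1.4121, -0.4564)
q⊗(0,ω) = (0.4949749, -0.4949749, 1.3435033, 0.6363963)
q + ½dt·q⊗(0,ω), renormalized = (0.7189, 0.6941, 0.0336, 0.0159)
a = (1.2000, 0.2333, -0.7333)
p + v·dt = (2.0850, -1.9950, -0.2300)
v + (F/m)dt = (1.7600, -1.8883, -0.6367)

p' = (2.0850, -1.9950, -0.2300)
q' = (0.7189, 0.6941, 0.0336, 0.0159)
v' = (1.7600, -1.8883, -0.6367)
ω' = (-0.7358, 1.4121, -0.4564)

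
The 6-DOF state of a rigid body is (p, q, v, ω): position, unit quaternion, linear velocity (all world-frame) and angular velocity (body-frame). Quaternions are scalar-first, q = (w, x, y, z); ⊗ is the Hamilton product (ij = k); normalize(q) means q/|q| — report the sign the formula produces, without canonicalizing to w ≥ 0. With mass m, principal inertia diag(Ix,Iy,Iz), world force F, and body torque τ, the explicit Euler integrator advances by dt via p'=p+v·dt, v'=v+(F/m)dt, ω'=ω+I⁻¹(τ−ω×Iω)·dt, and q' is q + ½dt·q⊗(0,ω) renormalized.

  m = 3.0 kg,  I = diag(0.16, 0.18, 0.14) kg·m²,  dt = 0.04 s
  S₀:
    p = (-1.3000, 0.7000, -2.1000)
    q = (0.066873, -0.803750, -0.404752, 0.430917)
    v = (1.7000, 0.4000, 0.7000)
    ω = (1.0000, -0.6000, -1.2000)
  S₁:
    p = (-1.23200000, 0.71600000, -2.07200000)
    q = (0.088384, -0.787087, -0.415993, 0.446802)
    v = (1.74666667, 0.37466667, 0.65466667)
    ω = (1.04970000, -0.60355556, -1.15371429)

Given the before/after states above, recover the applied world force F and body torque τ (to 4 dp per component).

F = (3.5000, -1.9000, -3.4000)
τ = (0.1700, -0.0400, 0.1500)

Δv = v₁−v₀ = (0.04666667, -0.02533333, -0.04533333)
applied force F = (3.5000, -1.9000, -3.4000)
Δω = ω₁−ω₀ = (0.04970000, -0.00355556, 0.04628571)
gyro term ω₀×Iω₀ = (-0.0288, -0.0240, -0.0120)
I·α + gyro = (0.1700, -0.0400, 0.1500)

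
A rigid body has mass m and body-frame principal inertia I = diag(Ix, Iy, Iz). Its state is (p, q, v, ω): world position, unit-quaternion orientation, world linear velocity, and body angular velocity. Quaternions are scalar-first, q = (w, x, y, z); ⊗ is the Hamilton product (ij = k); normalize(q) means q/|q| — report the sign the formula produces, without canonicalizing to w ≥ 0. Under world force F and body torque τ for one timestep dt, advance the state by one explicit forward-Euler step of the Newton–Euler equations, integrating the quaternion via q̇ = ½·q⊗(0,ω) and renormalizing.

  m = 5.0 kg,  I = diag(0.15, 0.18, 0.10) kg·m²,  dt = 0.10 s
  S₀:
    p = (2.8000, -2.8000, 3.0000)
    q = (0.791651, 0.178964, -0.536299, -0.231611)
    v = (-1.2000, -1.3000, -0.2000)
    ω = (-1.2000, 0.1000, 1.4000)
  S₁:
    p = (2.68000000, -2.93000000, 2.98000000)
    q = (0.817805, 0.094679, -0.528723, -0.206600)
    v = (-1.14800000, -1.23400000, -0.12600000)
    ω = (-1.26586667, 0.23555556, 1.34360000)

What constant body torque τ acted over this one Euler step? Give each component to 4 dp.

Δω = ω₁−ω₀ = (-0.06586667, 0.13555556, -0.05640000)
gyro term ω₀×Iω₀ = (-0.0112, -0.0840, -0.0036)
applied torque τ = (-0.1100, 0.1600, -0.0600)

τ = (-0.1100, 0.1600, -0.0600)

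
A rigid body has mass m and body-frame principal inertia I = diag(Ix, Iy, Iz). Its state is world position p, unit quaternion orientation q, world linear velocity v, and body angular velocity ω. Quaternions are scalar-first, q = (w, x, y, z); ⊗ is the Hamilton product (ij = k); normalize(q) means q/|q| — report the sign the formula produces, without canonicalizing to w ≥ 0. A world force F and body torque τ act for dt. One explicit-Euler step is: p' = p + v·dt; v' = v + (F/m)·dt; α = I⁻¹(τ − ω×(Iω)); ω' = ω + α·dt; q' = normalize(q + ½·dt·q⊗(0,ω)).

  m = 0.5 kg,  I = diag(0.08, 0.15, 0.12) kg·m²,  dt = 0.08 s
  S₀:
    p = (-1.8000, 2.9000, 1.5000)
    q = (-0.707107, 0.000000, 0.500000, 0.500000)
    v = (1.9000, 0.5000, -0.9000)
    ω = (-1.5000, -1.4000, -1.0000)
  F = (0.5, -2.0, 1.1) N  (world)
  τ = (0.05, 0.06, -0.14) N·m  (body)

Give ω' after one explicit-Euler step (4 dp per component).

ω' = (-1.4080, -1.3360, -1.1913)

(τ − ω×Iω)/I = (1.1500, 0.8000, -2.3917)
ω + α·dt = (-1.4080, -1.3360, -1.1913)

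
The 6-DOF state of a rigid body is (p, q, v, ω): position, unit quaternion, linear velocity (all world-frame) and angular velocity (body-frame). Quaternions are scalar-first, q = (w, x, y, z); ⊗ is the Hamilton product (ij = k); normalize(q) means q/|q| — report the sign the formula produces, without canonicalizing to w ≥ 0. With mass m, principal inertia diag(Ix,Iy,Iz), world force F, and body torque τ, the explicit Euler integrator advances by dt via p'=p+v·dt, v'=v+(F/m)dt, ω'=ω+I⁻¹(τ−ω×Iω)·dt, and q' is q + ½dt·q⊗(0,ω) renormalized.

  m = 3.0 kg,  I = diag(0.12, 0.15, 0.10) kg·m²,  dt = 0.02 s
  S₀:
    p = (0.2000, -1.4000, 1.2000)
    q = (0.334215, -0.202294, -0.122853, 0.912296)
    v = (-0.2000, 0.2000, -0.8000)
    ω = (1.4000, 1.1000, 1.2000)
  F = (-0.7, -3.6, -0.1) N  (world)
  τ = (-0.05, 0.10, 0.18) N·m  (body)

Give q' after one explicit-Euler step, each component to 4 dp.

q' = (0.3274, -0.2091, -0.1040, 0.9156)

Hamilton product q⊗(0,ω) = (-0.6764053, -0.6830482, 1.8876037, 0.3505288)
q' = normalize(q + ½dt·q⊗(0,ω)) = (0.3274, -0.2091, -0.1040, 0.9156)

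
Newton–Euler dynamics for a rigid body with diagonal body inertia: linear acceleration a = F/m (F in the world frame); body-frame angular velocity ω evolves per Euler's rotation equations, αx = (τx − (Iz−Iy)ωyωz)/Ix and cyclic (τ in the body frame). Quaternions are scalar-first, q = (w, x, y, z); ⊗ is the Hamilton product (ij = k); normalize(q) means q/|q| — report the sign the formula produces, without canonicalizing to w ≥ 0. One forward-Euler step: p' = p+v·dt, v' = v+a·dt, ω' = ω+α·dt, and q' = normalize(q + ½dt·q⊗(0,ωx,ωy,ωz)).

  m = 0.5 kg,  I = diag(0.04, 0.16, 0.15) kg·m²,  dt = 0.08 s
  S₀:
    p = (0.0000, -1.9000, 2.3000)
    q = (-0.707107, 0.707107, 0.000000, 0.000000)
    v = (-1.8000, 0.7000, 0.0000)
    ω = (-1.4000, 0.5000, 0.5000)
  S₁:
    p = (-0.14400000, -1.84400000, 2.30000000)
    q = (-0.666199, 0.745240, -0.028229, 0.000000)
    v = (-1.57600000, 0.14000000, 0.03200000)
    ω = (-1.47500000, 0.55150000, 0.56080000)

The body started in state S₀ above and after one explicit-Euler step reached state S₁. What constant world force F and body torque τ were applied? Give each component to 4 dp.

F = (1.4000, -3.5000, 0.2000)
τ = (-0.0400, 0.1800, 0.0300)

v₁ − v₀ = (0.22400000, -0.56000000, 0.03200000)
m·(v₁−v₀)/dt = (1.4000, -3.5000, 0.2000)
rate change Δω = (-0.07500000, 0.05150000, 0.06080000)
I·α + gyro = (-0.0400, 0.1800, 0.0300)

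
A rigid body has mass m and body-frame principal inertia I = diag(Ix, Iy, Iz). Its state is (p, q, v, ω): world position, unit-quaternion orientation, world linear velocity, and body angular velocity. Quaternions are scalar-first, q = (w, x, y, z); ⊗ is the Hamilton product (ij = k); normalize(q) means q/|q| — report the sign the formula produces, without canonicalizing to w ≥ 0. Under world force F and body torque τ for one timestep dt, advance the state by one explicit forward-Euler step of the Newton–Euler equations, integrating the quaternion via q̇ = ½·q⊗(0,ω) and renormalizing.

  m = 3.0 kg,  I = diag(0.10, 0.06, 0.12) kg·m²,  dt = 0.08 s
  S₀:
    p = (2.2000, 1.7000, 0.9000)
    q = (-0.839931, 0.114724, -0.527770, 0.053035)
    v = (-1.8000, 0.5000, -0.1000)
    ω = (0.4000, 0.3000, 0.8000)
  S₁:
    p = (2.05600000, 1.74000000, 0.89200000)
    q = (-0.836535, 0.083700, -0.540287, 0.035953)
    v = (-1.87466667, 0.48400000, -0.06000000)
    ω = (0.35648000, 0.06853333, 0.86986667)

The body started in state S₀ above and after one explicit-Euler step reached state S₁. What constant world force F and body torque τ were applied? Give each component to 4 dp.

F = (-2.8000, -0.6000, 1.5000)
τ = (-0.0400, -0.1800, 0.1000)

velocity change Δv = (-0.07466667, -0.01600000, 0.04000000)
m·(v₁−v₀)/dt = (-2.8000, -0.6000, 1.5000)
Δω = ω₁−ω₀ = (-0.04352000, -0.23146667, 0.06986667)
applied torque τ = (-0.0400, -0.1800, 0.1000)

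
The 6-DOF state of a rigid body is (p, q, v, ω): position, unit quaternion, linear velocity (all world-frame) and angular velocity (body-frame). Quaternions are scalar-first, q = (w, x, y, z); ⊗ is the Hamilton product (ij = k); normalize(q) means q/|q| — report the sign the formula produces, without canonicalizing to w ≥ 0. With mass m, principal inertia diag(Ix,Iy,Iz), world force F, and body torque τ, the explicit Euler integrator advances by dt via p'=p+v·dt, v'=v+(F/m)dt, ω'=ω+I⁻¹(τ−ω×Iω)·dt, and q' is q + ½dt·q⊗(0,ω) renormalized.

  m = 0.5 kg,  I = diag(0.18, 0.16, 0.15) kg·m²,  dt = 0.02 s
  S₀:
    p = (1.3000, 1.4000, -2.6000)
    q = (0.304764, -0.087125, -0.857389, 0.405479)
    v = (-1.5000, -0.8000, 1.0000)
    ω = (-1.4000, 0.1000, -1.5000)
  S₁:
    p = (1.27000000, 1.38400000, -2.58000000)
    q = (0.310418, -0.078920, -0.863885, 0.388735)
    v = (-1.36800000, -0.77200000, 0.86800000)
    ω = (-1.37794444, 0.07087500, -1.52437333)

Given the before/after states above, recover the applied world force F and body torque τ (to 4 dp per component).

rate change Δω = (0.02205556, -0.02912500, -0.02437333)
τ = I·(Δω/dt) + ω₀×(Iω₀) = (0.2000, -0.1700, -0.1800)
v₁ − v₀ = (0.13200000, 0.02800000, -0.13200000)
applied force F = (3.3000, 0.7000, -3.3000)

F = (3.3000, 0.7000, -3.3000)
τ = (0.2000, -0.1700, -0.1800)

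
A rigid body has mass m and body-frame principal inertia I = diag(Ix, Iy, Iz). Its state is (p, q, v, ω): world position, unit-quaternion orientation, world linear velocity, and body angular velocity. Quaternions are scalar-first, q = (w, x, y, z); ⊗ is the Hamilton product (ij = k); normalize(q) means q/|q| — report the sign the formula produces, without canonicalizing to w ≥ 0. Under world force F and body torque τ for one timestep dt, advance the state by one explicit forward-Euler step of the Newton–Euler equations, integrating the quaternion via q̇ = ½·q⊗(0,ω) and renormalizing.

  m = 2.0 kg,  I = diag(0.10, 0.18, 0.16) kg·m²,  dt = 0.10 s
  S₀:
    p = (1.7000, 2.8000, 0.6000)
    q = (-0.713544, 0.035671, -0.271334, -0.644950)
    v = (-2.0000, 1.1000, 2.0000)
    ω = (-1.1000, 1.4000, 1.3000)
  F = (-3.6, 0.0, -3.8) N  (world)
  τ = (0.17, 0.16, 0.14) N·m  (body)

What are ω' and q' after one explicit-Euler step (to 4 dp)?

ω' = (-0.8936, 1.4412, 1.4645)
q' = (-0.6467, 0.1018, -0.2864, -0.6995)

gyro term ω×Iω = (-0.0364, 0.0858, -0.1232)
α = I⁻¹(τ − ω×Iω) = (2.0640, 0.4122, 1.6450)
ω' = ω + α·dt = (-0.8936, 1.4412, 1.4645)
2q̇ = q⊗(0,ω) = (1.2575407, 1.3350942, -0.3358889, -1.1761352)
q + ½dt·q⊗(0,ω), renormalized = (-0.6467, 0.1018, -0.2864, -0.6995)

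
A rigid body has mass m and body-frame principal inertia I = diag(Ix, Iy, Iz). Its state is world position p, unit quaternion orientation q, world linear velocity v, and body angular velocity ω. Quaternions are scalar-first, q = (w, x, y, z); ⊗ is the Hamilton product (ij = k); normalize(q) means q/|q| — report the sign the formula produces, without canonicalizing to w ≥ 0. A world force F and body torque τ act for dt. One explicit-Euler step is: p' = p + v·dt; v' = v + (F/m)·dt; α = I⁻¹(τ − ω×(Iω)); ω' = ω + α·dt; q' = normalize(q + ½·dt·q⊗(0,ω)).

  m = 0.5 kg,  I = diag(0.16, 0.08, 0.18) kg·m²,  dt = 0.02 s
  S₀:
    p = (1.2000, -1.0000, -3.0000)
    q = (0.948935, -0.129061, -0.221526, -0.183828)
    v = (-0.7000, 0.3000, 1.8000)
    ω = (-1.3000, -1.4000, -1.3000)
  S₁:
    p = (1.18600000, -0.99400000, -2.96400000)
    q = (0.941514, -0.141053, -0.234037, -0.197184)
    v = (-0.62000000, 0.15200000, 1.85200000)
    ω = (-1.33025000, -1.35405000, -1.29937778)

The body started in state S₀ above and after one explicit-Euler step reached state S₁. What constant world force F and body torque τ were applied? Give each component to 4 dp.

F = (2.0000, -3.7000, 1.3000)
τ = (-0.0600, 0.1500, -0.1400)

rate change Δω = (-0.03025000, 0.04595000, 0.00062222)
gyro term ω₀×Iω₀ = (0.1820, -0.0338, -0.1456)
τ = I·(Δω/dt) + ω₀×(Iω₀) = (-0.0600, 0.1500, -0.1400)
v₁ − v₀ = (0.08000000, -0.14800000, 0.05200000)
F = m·Δv/dt = (2.0000, -3.7000, 1.3000)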